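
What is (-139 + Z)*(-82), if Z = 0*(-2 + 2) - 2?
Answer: 11562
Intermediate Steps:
Z = -2 (Z = 0*0 - 2 = 0 - 2 = -2)
(-139 + Z)*(-82) = (-139 - 2)*(-82) = -141*(-82) = 11562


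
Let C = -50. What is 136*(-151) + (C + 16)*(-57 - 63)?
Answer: -16456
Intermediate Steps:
136*(-151) + (C + 16)*(-57 - 63) = 136*(-151) + (-50 + 16)*(-57 - 63) = -20536 - 34*(-120) = -20536 + 4080 = -16456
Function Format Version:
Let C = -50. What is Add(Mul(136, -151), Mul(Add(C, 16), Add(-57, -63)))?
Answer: -16456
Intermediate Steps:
Add(Mul(136, -151), Mul(Add(C, 16), Add(-57, -63))) = Add(Mul(136, -151), Mul(Add(-50, 16), Add(-57, -63))) = Add(-20536, Mul(-34, -120)) = Add(-20536, 4080) = -16456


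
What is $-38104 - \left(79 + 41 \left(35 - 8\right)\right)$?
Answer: $-39290$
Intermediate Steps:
$-38104 - \left(79 + 41 \left(35 - 8\right)\right) = -38104 - \left(79 + 41 \cdot 27\right) = -38104 - \left(79 + 1107\right) = -38104 - 1186 = -39290$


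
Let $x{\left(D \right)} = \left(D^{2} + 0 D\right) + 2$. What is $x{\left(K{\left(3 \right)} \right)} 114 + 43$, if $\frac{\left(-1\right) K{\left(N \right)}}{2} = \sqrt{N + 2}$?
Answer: $2551$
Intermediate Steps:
$K{\left(N \right)} = - 2 \sqrt{2 + N}$ ($K{\left(N \right)} = - 2 \sqrt{N + 2} = - 2 \sqrt{2 + N}$)
$x{\left(D \right)} = 2 + D^{2}$ ($x{\left(D \right)} = \left(D^{2} + 0\right) + 2 = D^{2} + 2 = 2 + D^{2}$)
$x{\left(K{\left(3 \right)} \right)} 114 + 43 = \left(2 + \left(- 2 \sqrt{2 + 3}\right)^{2}\right) 114 + 43 = \left(2 + \left(- 2 \sqrt{5}\right)^{2}\right) 114 + 43 = \left(2 + 20\right) 114 + 43 = 22 \cdot 114 + 43 = 2508 + 43 = 2551$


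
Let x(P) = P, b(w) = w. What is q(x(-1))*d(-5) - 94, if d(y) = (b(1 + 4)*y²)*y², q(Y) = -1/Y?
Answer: 3031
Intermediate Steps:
d(y) = 5*y⁴ (d(y) = ((1 + 4)*y²)*y² = (5*y²)*y² = 5*y⁴)
q(x(-1))*d(-5) - 94 = (-1/(-1))*(5*(-5)⁴) - 94 = (-1*(-1))*(5*625) - 94 = 1*3125 - 94 = 3125 - 94 = 3031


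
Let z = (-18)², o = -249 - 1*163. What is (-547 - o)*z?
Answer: -43740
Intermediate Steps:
o = -412 (o = -249 - 163 = -412)
z = 324
(-547 - o)*z = (-547 - 1*(-412))*324 = (-547 + 412)*324 = -135*324 = -43740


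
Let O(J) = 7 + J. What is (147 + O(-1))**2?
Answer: 23409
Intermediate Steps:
(147 + O(-1))**2 = (147 + (7 - 1))**2 = (147 + 6)**2 = 153**2 = 23409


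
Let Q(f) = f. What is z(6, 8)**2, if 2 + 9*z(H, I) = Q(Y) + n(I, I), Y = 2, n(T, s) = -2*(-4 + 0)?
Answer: 64/81 ≈ 0.79012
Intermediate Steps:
n(T, s) = 8 (n(T, s) = -2*(-4) = 8)
z(H, I) = 8/9 (z(H, I) = -2/9 + (2 + 8)/9 = -2/9 + (1/9)*10 = -2/9 + 10/9 = 8/9)
z(6, 8)**2 = (8/9)**2 = 64/81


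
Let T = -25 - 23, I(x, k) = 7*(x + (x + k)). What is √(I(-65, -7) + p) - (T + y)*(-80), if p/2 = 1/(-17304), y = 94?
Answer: 3680 + I*√17946992847/4326 ≈ 3680.0 + 30.968*I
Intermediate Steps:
I(x, k) = 7*k + 14*x (I(x, k) = 7*(x + (k + x)) = 7*(k + 2*x) = 7*k + 14*x)
p = -1/8652 (p = 2/(-17304) = 2*(-1/17304) = -1/8652 ≈ -0.00011558)
T = -48
√(I(-65, -7) + p) - (T + y)*(-80) = √((7*(-7) + 14*(-65)) - 1/8652) - (-48 + 94)*(-80) = √((-49 - 910) - 1/8652) - 46*(-80) = √(-959 - 1/8652) - 1*(-3680) = √(-8297269/8652) + 3680 = I*√17946992847/4326 + 3680 = 3680 + I*√17946992847/4326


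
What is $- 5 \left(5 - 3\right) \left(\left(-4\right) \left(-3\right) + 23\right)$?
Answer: $-350$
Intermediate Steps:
$- 5 \left(5 - 3\right) \left(\left(-4\right) \left(-3\right) + 23\right) = \left(-5\right) 2 \left(12 + 23\right) = \left(-10\right) 35 = -350$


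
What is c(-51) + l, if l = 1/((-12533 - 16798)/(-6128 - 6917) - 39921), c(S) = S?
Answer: -26557758859/520740114 ≈ -51.000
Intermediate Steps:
l = -13045/520740114 (l = 1/(-29331/(-13045) - 39921) = 1/(-29331*(-1/13045) - 39921) = 1/(29331/13045 - 39921) = 1/(-520740114/13045) = -13045/520740114 ≈ -2.5051e-5)
c(-51) + l = -51 - 13045/520740114 = -26557758859/520740114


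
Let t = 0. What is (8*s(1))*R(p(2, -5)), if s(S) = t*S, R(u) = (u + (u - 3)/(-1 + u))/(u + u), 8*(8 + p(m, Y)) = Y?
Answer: 0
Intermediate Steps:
p(m, Y) = -8 + Y/8
R(u) = (u + (-3 + u)/(-1 + u))/(2*u) (R(u) = (u + (-3 + u)/(-1 + u))/((2*u)) = (u + (-3 + u)/(-1 + u))*(1/(2*u)) = (u + (-3 + u)/(-1 + u))/(2*u))
s(S) = 0 (s(S) = 0*S = 0)
(8*s(1))*R(p(2, -5)) = (8*0)*((-3 + (-8 + (⅛)*(-5))²)/(2*(-8 + (⅛)*(-5))*(-1 + (-8 + (⅛)*(-5))))) = 0*((-3 + (-8 - 5/8)²)/(2*(-8 - 5/8)*(-1 + (-8 - 5/8)))) = 0*((-3 + (-69/8)²)/(2*(-69/8)*(-1 - 69/8))) = 0*((½)*(-8/69)*(-3 + 4761/64)/(-77/8)) = 0*((½)*(-8/69)*(-8/77)*(4569/64)) = 0*(1523/3542) = 0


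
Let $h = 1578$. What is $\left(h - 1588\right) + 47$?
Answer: $37$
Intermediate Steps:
$\left(h - 1588\right) + 47 = \left(1578 - 1588\right) + 47 = -10 + 47 = 37$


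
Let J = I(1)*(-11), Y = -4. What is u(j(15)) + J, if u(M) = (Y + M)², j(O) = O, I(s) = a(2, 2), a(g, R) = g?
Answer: 99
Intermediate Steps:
I(s) = 2
u(M) = (-4 + M)²
J = -22 (J = 2*(-11) = -22)
u(j(15)) + J = (-4 + 15)² - 22 = 11² - 22 = 121 - 22 = 99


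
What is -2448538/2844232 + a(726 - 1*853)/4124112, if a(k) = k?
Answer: -1262300770715/1466241415248 ≈ -0.86091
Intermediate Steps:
-2448538/2844232 + a(726 - 1*853)/4124112 = -2448538/2844232 + (726 - 1*853)/4124112 = -2448538*1/2844232 + (726 - 853)*(1/4124112) = -1224269/1422116 - 127*1/4124112 = -1224269/1422116 - 127/4124112 = -1262300770715/1466241415248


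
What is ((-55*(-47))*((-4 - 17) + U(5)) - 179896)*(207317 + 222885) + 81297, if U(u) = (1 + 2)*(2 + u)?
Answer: -77391537695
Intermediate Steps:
U(u) = 6 + 3*u (U(u) = 3*(2 + u) = 6 + 3*u)
((-55*(-47))*((-4 - 17) + U(5)) - 179896)*(207317 + 222885) + 81297 = ((-55*(-47))*((-4 - 17) + (6 + 3*5)) - 179896)*(207317 + 222885) + 81297 = (2585*(-21 + (6 + 15)) - 179896)*430202 + 81297 = (2585*(-21 + 21) - 179896)*430202 + 81297 = (2585*0 - 179896)*430202 + 81297 = (0 - 179896)*430202 + 81297 = -179896*430202 + 81297 = -77391618992 + 81297 = -77391537695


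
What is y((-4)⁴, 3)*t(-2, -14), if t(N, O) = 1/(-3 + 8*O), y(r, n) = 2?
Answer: -2/115 ≈ -0.017391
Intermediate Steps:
y((-4)⁴, 3)*t(-2, -14) = 2/(-3 + 8*(-14)) = 2/(-3 - 112) = 2/(-115) = 2*(-1/115) = -2/115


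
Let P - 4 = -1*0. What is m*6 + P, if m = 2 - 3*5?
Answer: -74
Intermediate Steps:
P = 4 (P = 4 - 1*0 = 4 + 0 = 4)
m = -13 (m = 2 - 15 = -13)
m*6 + P = -13*6 + 4 = -78 + 4 = -74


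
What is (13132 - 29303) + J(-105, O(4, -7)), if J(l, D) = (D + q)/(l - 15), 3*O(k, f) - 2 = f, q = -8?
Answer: -5821531/360 ≈ -16171.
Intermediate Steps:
O(k, f) = ⅔ + f/3
J(l, D) = (-8 + D)/(-15 + l) (J(l, D) = (D - 8)/(l - 15) = (-8 + D)/(-15 + l))
(13132 - 29303) + J(-105, O(4, -7)) = (13132 - 29303) + (-8 + (⅔ + (⅓)*(-7)))/(-15 - 105) = -16171 + (-8 + (⅔ - 7/3))/(-120) = -16171 - (-8 - 5/3)/120 = -16171 - 1/120*(-29/3) = -16171 + 29/360 = -5821531/360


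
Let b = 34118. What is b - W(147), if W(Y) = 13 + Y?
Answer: 33958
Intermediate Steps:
b - W(147) = 34118 - (13 + 147) = 34118 - 1*160 = 34118 - 160 = 33958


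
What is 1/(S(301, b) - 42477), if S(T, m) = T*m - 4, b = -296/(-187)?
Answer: -187/7854851 ≈ -2.3807e-5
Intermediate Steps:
b = 296/187 (b = -296*(-1/187) = 296/187 ≈ 1.5829)
S(T, m) = -4 + T*m
1/(S(301, b) - 42477) = 1/((-4 + 301*(296/187)) - 42477) = 1/((-4 + 89096/187) - 42477) = 1/(88348/187 - 42477) = 1/(-7854851/187) = -187/7854851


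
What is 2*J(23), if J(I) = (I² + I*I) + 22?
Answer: 2160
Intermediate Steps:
J(I) = 22 + 2*I² (J(I) = (I² + I²) + 22 = 2*I² + 22 = 22 + 2*I²)
2*J(23) = 2*(22 + 2*23²) = 2*(22 + 2*529) = 2*(22 + 1058) = 2*1080 = 2160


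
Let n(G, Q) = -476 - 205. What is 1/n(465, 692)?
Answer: -1/681 ≈ -0.0014684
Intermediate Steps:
n(G, Q) = -681
1/n(465, 692) = 1/(-681) = -1/681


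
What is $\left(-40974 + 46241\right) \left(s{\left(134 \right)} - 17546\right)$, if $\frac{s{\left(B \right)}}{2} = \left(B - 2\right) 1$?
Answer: $-91024294$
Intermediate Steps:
$s{\left(B \right)} = -4 + 2 B$ ($s{\left(B \right)} = 2 \left(B - 2\right) 1 = 2 \left(-2 + B\right) 1 = 2 \left(-2 + B\right) = -4 + 2 B$)
$\left(-40974 + 46241\right) \left(s{\left(134 \right)} - 17546\right) = \left(-40974 + 46241\right) \left(\left(-4 + 2 \cdot 134\right) - 17546\right) = 5267 \left(\left(-4 + 268\right) - 17546\right) = 5267 \left(264 - 17546\right) = 5267 \left(-17282\right) = -91024294$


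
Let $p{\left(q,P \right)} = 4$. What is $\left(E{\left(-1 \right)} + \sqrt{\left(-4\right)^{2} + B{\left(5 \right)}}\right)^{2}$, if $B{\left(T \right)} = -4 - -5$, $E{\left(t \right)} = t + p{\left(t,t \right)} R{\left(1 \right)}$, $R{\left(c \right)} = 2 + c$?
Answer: $\left(11 + \sqrt{17}\right)^{2} \approx 228.71$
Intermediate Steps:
$E{\left(t \right)} = 12 + t$ ($E{\left(t \right)} = t + 4 \left(2 + 1\right) = t + 4 \cdot 3 = t + 12 = 12 + t$)
$B{\left(T \right)} = 1$ ($B{\left(T \right)} = -4 + 5 = 1$)
$\left(E{\left(-1 \right)} + \sqrt{\left(-4\right)^{2} + B{\left(5 \right)}}\right)^{2} = \left(\left(12 - 1\right) + \sqrt{\left(-4\right)^{2} + 1}\right)^{2} = \left(11 + \sqrt{16 + 1}\right)^{2} = \left(11 + \sqrt{17}\right)^{2}$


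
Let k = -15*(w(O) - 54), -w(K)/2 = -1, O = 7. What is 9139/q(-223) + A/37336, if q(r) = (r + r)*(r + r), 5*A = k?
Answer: 3579275/71410844 ≈ 0.050122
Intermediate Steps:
w(K) = 2 (w(K) = -2*(-1) = 2)
k = 780 (k = -15*(2 - 54) = -15*(-52) = 780)
A = 156 (A = (⅕)*780 = 156)
q(r) = 4*r² (q(r) = (2*r)*(2*r) = 4*r²)
9139/q(-223) + A/37336 = 9139/((4*(-223)²)) + 156/37336 = 9139/((4*49729)) + 156*(1/37336) = 9139/198916 + 3/718 = 3579275/71410844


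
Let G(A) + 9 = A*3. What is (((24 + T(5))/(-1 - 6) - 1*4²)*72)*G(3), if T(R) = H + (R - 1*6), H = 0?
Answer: 0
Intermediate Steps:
G(A) = -9 + 3*A (G(A) = -9 + A*3 = -9 + 3*A)
T(R) = -6 + R (T(R) = 0 + (R - 1*6) = 0 + (R - 6) = 0 + (-6 + R) = -6 + R)
(((24 + T(5))/(-1 - 6) - 1*4²)*72)*G(3) = (((24 + (-6 + 5))/(-1 - 6) - 1*4²)*72)*(-9 + 3*3) = (((24 - 1)/(-7) - 1*16)*72)*(-9 + 9) = ((23*(-⅐) - 16)*72)*0 = ((-23/7 - 16)*72)*0 = -135/7*72*0 = -9720/7*0 = 0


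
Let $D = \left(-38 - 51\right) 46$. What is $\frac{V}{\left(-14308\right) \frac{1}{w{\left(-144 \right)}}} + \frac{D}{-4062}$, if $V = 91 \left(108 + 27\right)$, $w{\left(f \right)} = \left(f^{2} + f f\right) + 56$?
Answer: $- \frac{37004606693}{1037841} \approx -35655.0$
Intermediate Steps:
$w{\left(f \right)} = 56 + 2 f^{2}$ ($w{\left(f \right)} = \left(f^{2} + f^{2}\right) + 56 = 2 f^{2} + 56 = 56 + 2 f^{2}$)
$V = 12285$ ($V = 91 \cdot 135 = 12285$)
$D = -4094$ ($D = \left(-89\right) 46 = -4094$)
$\frac{V}{\left(-14308\right) \frac{1}{w{\left(-144 \right)}}} + \frac{D}{-4062} = \frac{12285}{\left(-14308\right) \frac{1}{56 + 2 \left(-144\right)^{2}}} - \frac{4094}{-4062} = \frac{12285}{\left(-14308\right) \frac{1}{56 + 2 \cdot 20736}} - - \frac{2047}{2031} = \frac{12285}{\left(-14308\right) \frac{1}{56 + 41472}} + \frac{2047}{2031} = \frac{12285}{\left(-14308\right) \frac{1}{41528}} + \frac{2047}{2031} = \frac{12285}{- \frac{3577}{10382}} + \frac{2047}{2031} = 12285 \left(- \frac{10382}{3577}\right) + \frac{2047}{2031} = - \frac{18220410}{511} + \frac{2047}{2031} = - \frac{37004606693}{1037841}$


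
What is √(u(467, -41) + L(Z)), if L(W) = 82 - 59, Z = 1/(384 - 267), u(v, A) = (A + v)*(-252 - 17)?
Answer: I*√114571 ≈ 338.48*I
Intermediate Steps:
u(v, A) = -269*A - 269*v (u(v, A) = (A + v)*(-269) = -269*A - 269*v)
Z = 1/117 ≈ 0.0085470
L(W) = 23
√(u(467, -41) + L(Z)) = √((-269*(-41) - 269*467) + 23) = √((11029 - 125623) + 23) = √(-114594 + 23) = √(-114571) = I*√114571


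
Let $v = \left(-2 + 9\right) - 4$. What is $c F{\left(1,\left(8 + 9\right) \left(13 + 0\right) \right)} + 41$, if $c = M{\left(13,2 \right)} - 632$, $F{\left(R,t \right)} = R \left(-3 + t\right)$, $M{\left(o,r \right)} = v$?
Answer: $-137081$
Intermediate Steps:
$v = 3$ ($v = 7 - 4 = 3$)
$M{\left(o,r \right)} = 3$
$c = -629$ ($c = 3 - 632 = -629$)
$c F{\left(1,\left(8 + 9\right) \left(13 + 0\right) \right)} + 41 = - 629 \cdot 1 \left(-3 + \left(8 + 9\right) \left(13 + 0\right)\right) + 41 = - 629 \cdot 1 \left(-3 + 17 \cdot 13\right) + 41 = - 629 \cdot 1 \left(-3 + 221\right) + 41 = - 629 \cdot 1 \cdot 218 + 41 = \left(-629\right) 218 + 41 = -137122 + 41 = -137081$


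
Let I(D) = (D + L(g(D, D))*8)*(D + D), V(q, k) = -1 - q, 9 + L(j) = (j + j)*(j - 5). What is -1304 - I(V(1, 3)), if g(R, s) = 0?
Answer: -1600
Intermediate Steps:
L(j) = -9 + 2*j*(-5 + j) (L(j) = -9 + (j + j)*(j - 5) = -9 + (2*j)*(-5 + j) = -9 + 2*j*(-5 + j))
I(D) = 2*D*(-72 + D) (I(D) = (D + (-9 - 10*0 + 2*0²)*8)*(D + D) = (D + (-9 + 0 + 2*0)*8)*(2*D) = (D + (-9 + 0 + 0)*8)*(2*D) = (D - 9*8)*(2*D) = (D - 72)*(2*D) = (-72 + D)*(2*D) = 2*D*(-72 + D))
-1304 - I(V(1, 3)) = -1304 - 2*(-1 - 1*1)*(-72 + (-1 - 1*1)) = -1304 - 2*(-1 - 1)*(-72 + (-1 - 1)) = -1304 - 2*(-2)*(-72 - 2) = -1304 - 2*(-2)*(-74) = -1304 - 1*296 = -1304 - 296 = -1600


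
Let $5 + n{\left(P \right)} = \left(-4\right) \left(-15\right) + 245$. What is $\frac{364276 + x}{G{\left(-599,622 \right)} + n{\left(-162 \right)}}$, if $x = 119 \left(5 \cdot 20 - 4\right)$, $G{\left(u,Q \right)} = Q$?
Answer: $\frac{187850}{461} \approx 407.48$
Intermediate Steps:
$n{\left(P \right)} = 300$ ($n{\left(P \right)} = -5 + \left(\left(-4\right) \left(-15\right) + 245\right) = -5 + \left(60 + 245\right) = -5 + 305 = 300$)
$x = 11424$ ($x = 119 \left(100 - 4\right) = 119 \cdot 96 = 11424$)
$\frac{364276 + x}{G{\left(-599,622 \right)} + n{\left(-162 \right)}} = \frac{364276 + 11424}{622 + 300} = \frac{375700}{922} = 375700 \cdot \frac{1}{922} = \frac{187850}{461}$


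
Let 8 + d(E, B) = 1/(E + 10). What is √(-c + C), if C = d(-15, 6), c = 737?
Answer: 9*I*√230/5 ≈ 27.298*I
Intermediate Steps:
d(E, B) = -8 + 1/(10 + E) (d(E, B) = -8 + 1/(E + 10) = -8 + 1/(10 + E))
C = -41/5 (C = (-79 - 8*(-15))/(10 - 15) = (-79 + 120)/(-5) = -⅕*41 = -41/5 ≈ -8.2000)
√(-c + C) = √(-1*737 - 41/5) = √(-737 - 41/5) = √(-3726/5) = 9*I*√230/5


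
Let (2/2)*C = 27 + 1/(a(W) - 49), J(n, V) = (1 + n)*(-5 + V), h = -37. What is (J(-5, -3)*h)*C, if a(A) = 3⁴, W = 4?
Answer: -32005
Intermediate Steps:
a(A) = 81
C = 865/32 (C = 27 + 1/(81 - 49) = 27 + 1/32 = 865/32 ≈ 27.031)
(J(-5, -3)*h)*C = ((-5 - 3 - 5*(-5) - 3*(-5))*(-37))*(865/32) = ((-5 - 3 + 25 + 15)*(-37))*(865/32) = (32*(-37))*(865/32) = -1184*865/32 = -32005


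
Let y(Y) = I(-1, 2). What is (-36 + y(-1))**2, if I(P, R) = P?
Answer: 1369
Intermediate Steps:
y(Y) = -1
(-36 + y(-1))**2 = (-36 - 1)**2 = (-37)**2 = 1369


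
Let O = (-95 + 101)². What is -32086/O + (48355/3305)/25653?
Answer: -90678363047/101739798 ≈ -891.28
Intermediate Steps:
O = 36 (O = 6² = 36)
-32086/O + (48355/3305)/25653 = -32086/36 + (48355/3305)/25653 = -32086*1/36 + (48355*(1/3305))*(1/25653) = -16043/18 + (9671/661)*(1/25653) = -16043/18 + 9671/16956633 = -90678363047/101739798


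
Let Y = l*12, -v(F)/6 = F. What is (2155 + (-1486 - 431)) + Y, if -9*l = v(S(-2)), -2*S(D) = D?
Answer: 246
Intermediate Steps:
S(D) = -D/2
v(F) = -6*F
l = 2/3 (l = -(-2)*(-1/2*(-2))/3 = -(-2)/3 = -1/9*(-6) = 2/3 ≈ 0.66667)
Y = 8 (Y = (2/3)*12 = 8)
(2155 + (-1486 - 431)) + Y = (2155 + (-1486 - 431)) + 8 = (2155 - 1917) + 8 = 238 + 8 = 246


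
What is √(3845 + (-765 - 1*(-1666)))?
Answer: √4746 ≈ 68.891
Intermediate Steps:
√(3845 + (-765 - 1*(-1666))) = √(3845 + (-765 + 1666)) = √(3845 + 901) = √4746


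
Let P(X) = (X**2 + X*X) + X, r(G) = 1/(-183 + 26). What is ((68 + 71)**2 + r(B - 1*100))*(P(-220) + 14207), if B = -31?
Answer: 336060842652/157 ≈ 2.1405e+9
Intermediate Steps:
r(G) = -1/157 (r(G) = 1/(-157) = -1/157)
P(X) = X + 2*X**2 (P(X) = (X**2 + X**2) + X = 2*X**2 + X = X + 2*X**2)
((68 + 71)**2 + r(B - 1*100))*(P(-220) + 14207) = ((68 + 71)**2 - 1/157)*(-220*(1 + 2*(-220)) + 14207) = (139**2 - 1/157)*(-220*(1 - 440) + 14207) = (19321 - 1/157)*(-220*(-439) + 14207) = 3033396*(96580 + 14207)/157 = (3033396/157)*110787 = 336060842652/157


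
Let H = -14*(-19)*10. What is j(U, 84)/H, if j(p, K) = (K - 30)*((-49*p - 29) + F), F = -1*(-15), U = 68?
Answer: -6453/95 ≈ -67.926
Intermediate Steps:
H = 2660 (H = 266*10 = 2660)
F = 15
j(p, K) = (-30 + K)*(-14 - 49*p) (j(p, K) = (K - 30)*((-49*p - 29) + 15) = (-30 + K)*((-29 - 49*p) + 15) = (-30 + K)*(-14 - 49*p))
j(U, 84)/H = (420 - 14*84 + 1470*68 - 49*84*68)/2660 = (420 - 1176 + 99960 - 279888)*(1/2660) = -180684*1/2660 = -6453/95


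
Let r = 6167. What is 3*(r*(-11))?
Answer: -203511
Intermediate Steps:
3*(r*(-11)) = 3*(6167*(-11)) = 3*(-67837) = -203511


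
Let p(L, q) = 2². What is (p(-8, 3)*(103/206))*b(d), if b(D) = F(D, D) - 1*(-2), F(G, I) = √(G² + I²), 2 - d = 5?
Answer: 4 + 6*√2 ≈ 12.485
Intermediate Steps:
d = -3 (d = 2 - 1*5 = 2 - 5 = -3)
p(L, q) = 4
b(D) = 2 + √2*√(D²) (b(D) = √(D² + D²) - 1*(-2) = √(2*D²) + 2 = √2*√(D²) + 2 = 2 + √2*√(D²))
(p(-8, 3)*(103/206))*b(d) = (4*(103/206))*(2 + √2*√((-3)²)) = (4*(103*(1/206)))*(2 + √2*√9) = (4*(½))*(2 + √2*3) = 2*(2 + 3*√2) = 4 + 6*√2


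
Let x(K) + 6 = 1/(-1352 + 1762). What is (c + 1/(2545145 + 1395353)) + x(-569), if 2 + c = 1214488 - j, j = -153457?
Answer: 552511184779392/403901045 ≈ 1.3679e+6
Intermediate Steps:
x(K) = -2459/410 (x(K) = -6 + 1/(-1352 + 1762) = -6 + 1/410 = -2459/410)
c = 1367943 (c = -2 + (1214488 - 1*(-153457)) = -2 + (1214488 + 153457) = -2 + 1367945 = 1367943)
(c + 1/(2545145 + 1395353)) + x(-569) = (1367943 + 1/(2545145 + 1395353)) - 2459/410 = (1367943 + 1/3940498) - 2459/410 = 5390376655615/3940498 - 2459/410 = 552511184779392/403901045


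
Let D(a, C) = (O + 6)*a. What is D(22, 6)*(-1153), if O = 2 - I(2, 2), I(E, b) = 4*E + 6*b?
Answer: 304392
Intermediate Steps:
O = -18 (O = 2 - (4*2 + 6*2) = 2 - (8 + 12) = 2 - 1*20 = 2 - 20 = -18)
D(a, C) = -12*a (D(a, C) = (-18 + 6)*a = -12*a)
D(22, 6)*(-1153) = -12*22*(-1153) = -264*(-1153) = 304392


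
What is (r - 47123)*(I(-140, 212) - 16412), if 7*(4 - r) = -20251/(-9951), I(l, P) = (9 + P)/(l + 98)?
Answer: 161653641425275/208971 ≈ 7.7357e+8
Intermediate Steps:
I(l, P) = (9 + P)/(98 + l)
r = 36911/9951 (r = 4 - (-2893)/(-9951) = 4 - (-2893)*(-1)/9951 = 4 - ⅐*20251/9951 = 4 - 2893/9951 = 36911/9951 ≈ 3.7093)
(r - 47123)*(I(-140, 212) - 16412) = (36911/9951 - 47123)*((9 + 212)/(98 - 140) - 16412) = -468884062*(221/(-42) - 16412)/9951 = -468884062*(-1/42*221 - 16412)/9951 = -468884062*(-221/42 - 16412)/9951 = -468884062/9951*(-689525/42) = 161653641425275/208971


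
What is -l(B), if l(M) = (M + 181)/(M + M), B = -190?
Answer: -9/380 ≈ -0.023684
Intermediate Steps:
l(M) = (181 + M)/(2*M) (l(M) = (181 + M)/((2*M)) = (181 + M)*(1/(2*M)) = (181 + M)/(2*M))
-l(B) = -(181 - 190)/(2*(-190)) = -(-1)*(-9)/(2*190) = -1*9/380 = -9/380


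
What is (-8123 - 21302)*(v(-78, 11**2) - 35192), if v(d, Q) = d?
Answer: 1037819750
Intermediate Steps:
(-8123 - 21302)*(v(-78, 11**2) - 35192) = (-8123 - 21302)*(-78 - 35192) = -29425*(-35270) = 1037819750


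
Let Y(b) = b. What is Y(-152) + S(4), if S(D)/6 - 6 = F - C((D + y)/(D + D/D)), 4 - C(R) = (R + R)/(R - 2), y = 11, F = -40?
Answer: -344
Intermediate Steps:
C(R) = 4 - 2*R/(-2 + R) (C(R) = 4 - (R + R)/(R - 2) = 4 - 2*R/(-2 + R))
S(D) = -204 - 12*(-4 + (11 + D)/(1 + D))/(-2 + (11 + D)/(1 + D)) (S(D) = 36 + 6*(-40 - 2*(-4 + (D + 11)/(D + D/D))/(-2 + (D + 11)/(D + D/D))) = 36 + 6*(-40 - 2*(-4 + (11 + D)/(D + 1))/(-2 + (11 + D)/(D + 1))) = 36 + 6*(-40 - 2*(-4 + (11 + D)/(1 + D))/(-2 + (11 + D)/(1 + D))) = 36 + (-240 - 12*(-4 + (11 + D)/(1 + D))/(-2 + (11 + D)/(1 + D))) = -204 - 12*(-4 + (11 + D)/(1 + D))/(-2 + (11 + D)/(1 + D)))
Y(-152) + S(4) = -152 + 240*(8 - 1*4)/(-9 + 4) = -152 + 240*(8 - 4)/(-5) = -152 + 240*(-1/5)*4 = -152 - 192 = -344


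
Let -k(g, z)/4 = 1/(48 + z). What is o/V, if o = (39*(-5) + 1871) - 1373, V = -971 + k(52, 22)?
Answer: -3535/11329 ≈ -0.31203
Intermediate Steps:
k(g, z) = -4/(48 + z)
V = -33987/35 (V = -971 - 4/(48 + 22) = -971 - 4/70 = -971 - 4*1/70 = -971 - 2/35 = -33987/35 ≈ -971.06)
o = 303 (o = (-195 + 1871) - 1373 = 1676 - 1373 = 303)
o/V = 303/(-33987/35) = 303*(-35/33987) = -3535/11329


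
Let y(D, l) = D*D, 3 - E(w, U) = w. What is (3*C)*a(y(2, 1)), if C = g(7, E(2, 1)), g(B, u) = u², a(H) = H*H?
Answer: 48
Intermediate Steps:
E(w, U) = 3 - w
y(D, l) = D²
a(H) = H²
C = 1 (C = (3 - 1*2)² = (3 - 2)² = 1² = 1)
(3*C)*a(y(2, 1)) = (3*1)*(2²)² = 3*4² = 3*16 = 48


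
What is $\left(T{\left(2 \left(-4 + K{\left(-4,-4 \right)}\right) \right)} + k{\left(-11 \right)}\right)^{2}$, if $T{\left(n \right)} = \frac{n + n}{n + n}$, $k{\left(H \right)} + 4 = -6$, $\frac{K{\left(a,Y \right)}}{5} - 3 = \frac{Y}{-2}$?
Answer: $81$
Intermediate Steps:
$K{\left(a,Y \right)} = 15 - \frac{5 Y}{2}$ ($K{\left(a,Y \right)} = 15 + 5 \frac{Y}{-2} = 15 + 5 Y \left(- \frac{1}{2}\right) = 15 + 5 \left(- \frac{Y}{2}\right) = 15 - \frac{5 Y}{2}$)
$k{\left(H \right)} = -10$ ($k{\left(H \right)} = -4 - 6 = -10$)
$T{\left(n \right)} = 1$ ($T{\left(n \right)} = \frac{2 n}{2 n} = 2 n \frac{1}{2 n} = 1$)
$\left(T{\left(2 \left(-4 + K{\left(-4,-4 \right)}\right) \right)} + k{\left(-11 \right)}\right)^{2} = \left(1 - 10\right)^{2} = \left(-9\right)^{2} = 81$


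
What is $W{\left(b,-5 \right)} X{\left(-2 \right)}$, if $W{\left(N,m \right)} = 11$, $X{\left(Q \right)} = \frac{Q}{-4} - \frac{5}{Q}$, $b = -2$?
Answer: $33$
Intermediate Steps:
$X{\left(Q \right)} = - \frac{5}{Q} - \frac{Q}{4}$ ($X{\left(Q \right)} = Q \left(- \frac{1}{4}\right) - \frac{5}{Q} = - \frac{Q}{4} - \frac{5}{Q} = - \frac{5}{Q} - \frac{Q}{4}$)
$W{\left(b,-5 \right)} X{\left(-2 \right)} = 11 \left(- \frac{5}{-2} - - \frac{1}{2}\right) = 11 \left(\left(-5\right) \left(- \frac{1}{2}\right) + \frac{1}{2}\right) = 11 \left(\frac{5}{2} + \frac{1}{2}\right) = 11 \cdot 3 = 33$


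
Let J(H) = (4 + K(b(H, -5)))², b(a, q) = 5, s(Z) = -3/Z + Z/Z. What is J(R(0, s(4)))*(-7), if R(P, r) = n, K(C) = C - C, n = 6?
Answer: -112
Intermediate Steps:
s(Z) = 1 - 3/Z (s(Z) = -3/Z + 1 = 1 - 3/Z)
K(C) = 0
R(P, r) = 6
J(H) = 16 (J(H) = (4 + 0)² = 4² = 16)
J(R(0, s(4)))*(-7) = 16*(-7) = -112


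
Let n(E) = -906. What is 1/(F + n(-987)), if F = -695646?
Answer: -1/696552 ≈ -1.4356e-6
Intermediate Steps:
1/(F + n(-987)) = 1/(-695646 - 906) = 1/(-696552) = -1/696552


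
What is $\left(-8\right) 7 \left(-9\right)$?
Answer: $504$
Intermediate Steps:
$\left(-8\right) 7 \left(-9\right) = \left(-56\right) \left(-9\right) = 504$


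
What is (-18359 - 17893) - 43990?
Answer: -80242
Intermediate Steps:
(-18359 - 17893) - 43990 = -36252 - 43990 = -80242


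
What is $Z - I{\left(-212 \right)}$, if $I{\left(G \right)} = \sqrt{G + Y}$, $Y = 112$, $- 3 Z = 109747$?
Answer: $- \frac{109747}{3} - 10 i \approx -36582.0 - 10.0 i$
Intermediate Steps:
$Z = - \frac{109747}{3}$ ($Z = \left(- \frac{1}{3}\right) 109747 = - \frac{109747}{3} \approx -36582.0$)
$I{\left(G \right)} = \sqrt{112 + G}$ ($I{\left(G \right)} = \sqrt{G + 112} = \sqrt{112 + G}$)
$Z - I{\left(-212 \right)} = - \frac{109747}{3} - \sqrt{112 - 212} = - \frac{109747}{3} - \sqrt{-100} = - \frac{109747}{3} - 10 i$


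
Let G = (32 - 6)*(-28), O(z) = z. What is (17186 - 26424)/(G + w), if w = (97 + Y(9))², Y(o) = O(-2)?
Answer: -9238/8297 ≈ -1.1134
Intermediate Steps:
Y(o) = -2
G = -728 (G = 26*(-28) = -728)
w = 9025 (w = (97 - 2)² = 95² = 9025)
(17186 - 26424)/(G + w) = (17186 - 26424)/(-728 + 9025) = -9238/8297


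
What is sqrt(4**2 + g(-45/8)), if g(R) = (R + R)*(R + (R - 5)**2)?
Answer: 7*I*sqrt(6221)/16 ≈ 34.507*I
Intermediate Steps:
g(R) = 2*R*(R + (-5 + R)**2) (g(R) = (2*R)*(R + (-5 + R)**2) = 2*R*(R + (-5 + R)**2))
sqrt(4**2 + g(-45/8)) = sqrt(4**2 + 2*(-45/8)*(-45/8 + (-5 - 45/8)**2)) = sqrt(16 + 2*(-45*1/8)*(-45*1/8 + (-5 - 45*1/8)**2)) = sqrt(16 + 2*(-45/8)*(-45/8 + (-5 - 45/8)**2)) = sqrt(16 + 2*(-45/8)*(-45/8 + (-85/8)**2)) = sqrt(16 + 2*(-45/8)*(-45/8 + 7225/64)) = sqrt(16 + 2*(-45/8)*(6865/64)) = sqrt(16 - 308925/256) = sqrt(-304829/256) = 7*I*sqrt(6221)/16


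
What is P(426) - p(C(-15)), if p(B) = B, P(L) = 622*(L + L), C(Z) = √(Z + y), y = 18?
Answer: 529944 - √3 ≈ 5.2994e+5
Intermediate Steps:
C(Z) = √(18 + Z) (C(Z) = √(Z + 18) = √(18 + Z))
P(L) = 1244*L (P(L) = 622*(2*L) = 1244*L)
P(426) - p(C(-15)) = 1244*426 - √(18 - 15) = 529944 - √3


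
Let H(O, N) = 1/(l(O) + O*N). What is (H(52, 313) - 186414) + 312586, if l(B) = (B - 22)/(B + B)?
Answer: 106787817176/846367 ≈ 1.2617e+5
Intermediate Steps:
l(B) = (-22 + B)/(2*B) (l(B) = (-22 + B)/((2*B)) = (-22 + B)*(1/(2*B)) = (-22 + B)/(2*B))
H(O, N) = 1/(N*O + (-22 + O)/(2*O)) (H(O, N) = 1/((-22 + O)/(2*O) + O*N) = 1/((-22 + O)/(2*O) + N*O) = 1/(N*O + (-22 + O)/(2*O)))
(H(52, 313) - 186414) + 312586 = (2*52/(-22 + 52 + 2*313*52²) - 186414) + 312586 = (2*52/(-22 + 52 + 2*313*2704) - 186414) + 312586 = (2*52/(-22 + 52 + 1692704) - 186414) + 312586 = (2*52/1692734 - 186414) + 312586 = (2*52*(1/1692734) - 186414) + 312586 = (52/846367 - 186414) + 312586 = -157774657886/846367 + 312586 = 106787817176/846367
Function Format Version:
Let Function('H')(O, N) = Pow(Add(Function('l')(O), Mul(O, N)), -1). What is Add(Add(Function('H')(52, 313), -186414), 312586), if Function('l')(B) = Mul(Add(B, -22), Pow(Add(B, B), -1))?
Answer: Rational(106787817176, 846367) ≈ 1.2617e+5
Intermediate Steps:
Function('l')(B) = Mul(Rational(1, 2), Pow(B, -1), Add(-22, B)) (Function('l')(B) = Mul(Add(-22, B), Pow(Mul(2, B), -1)) = Mul(Add(-22, B), Mul(Rational(1, 2), Pow(B, -1))) = Mul(Rational(1, 2), Pow(B, -1), Add(-22, B)))
Function('H')(O, N) = Pow(Add(Mul(N, O), Mul(Rational(1, 2), Pow(O, -1), Add(-22, O))), -1) (Function('H')(O, N) = Pow(Add(Mul(Rational(1, 2), Pow(O, -1), Add(-22, O)), Mul(O, N)), -1) = Pow(Add(Mul(Rational(1, 2), Pow(O, -1), Add(-22, O)), Mul(N, O)), -1) = Pow(Add(Mul(N, O), Mul(Rational(1, 2), Pow(O, -1), Add(-22, O))), -1))
Add(Add(Function('H')(52, 313), -186414), 312586) = Add(Add(Mul(2, 52, Pow(Add(-22, 52, Mul(2, 313, Pow(52, 2))), -1)), -186414), 312586) = Add(Add(Mul(2, 52, Pow(Add(-22, 52, Mul(2, 313, 2704)), -1)), -186414), 312586) = Add(Add(Mul(2, 52, Pow(Add(-22, 52, 1692704), -1)), -186414), 312586) = Add(Add(Mul(2, 52, Pow(1692734, -1)), -186414), 312586) = Add(Add(Mul(2, 52, Rational(1, 1692734)), -186414), 312586) = Add(Add(Rational(52, 846367), -186414), 312586) = Add(Rational(-157774657886, 846367), 312586) = Rational(106787817176, 846367)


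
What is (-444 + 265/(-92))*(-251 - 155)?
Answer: 8345939/46 ≈ 1.8143e+5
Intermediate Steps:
(-444 + 265/(-92))*(-251 - 155) = (-444 + 265*(-1/92))*(-406) = (-444 - 265/92)*(-406) = -41113/92*(-406) = 8345939/46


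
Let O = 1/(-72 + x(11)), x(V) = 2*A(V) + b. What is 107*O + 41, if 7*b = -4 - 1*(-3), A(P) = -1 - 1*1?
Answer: 21104/533 ≈ 39.595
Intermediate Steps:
A(P) = -2 (A(P) = -1 - 1 = -2)
b = -⅐ (b = (-4 - 1*(-3))/7 = (-4 + 3)/7 = (⅐)*(-1) = -⅐ ≈ -0.14286)
x(V) = -29/7 (x(V) = 2*(-2) - ⅐ = -4 - ⅐ = -29/7)
O = -7/533 (O = 1/(-72 - 29/7) = 1/(-533/7) = -7/533 ≈ -0.013133)
107*O + 41 = 107*(-7/533) + 41 = -749/533 + 41 = 21104/533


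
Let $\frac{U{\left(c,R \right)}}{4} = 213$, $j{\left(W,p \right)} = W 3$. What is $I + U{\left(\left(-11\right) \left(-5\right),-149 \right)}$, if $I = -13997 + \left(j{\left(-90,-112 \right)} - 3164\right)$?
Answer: $-16579$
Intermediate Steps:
$j{\left(W,p \right)} = 3 W$
$U{\left(c,R \right)} = 852$ ($U{\left(c,R \right)} = 4 \cdot 213 = 852$)
$I = -17431$ ($I = -13997 + \left(3 \left(-90\right) - 3164\right) = -13997 - 3434 = -17431$)
$I + U{\left(\left(-11\right) \left(-5\right),-149 \right)} = -17431 + 852 = -16579$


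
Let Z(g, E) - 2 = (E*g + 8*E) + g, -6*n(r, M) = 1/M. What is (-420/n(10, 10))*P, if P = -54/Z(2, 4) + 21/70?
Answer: -257040/11 ≈ -23367.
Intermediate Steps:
n(r, M) = -1/(6*M)
Z(g, E) = 2 + g + 8*E + E*g (Z(g, E) = 2 + ((E*g + 8*E) + g) = 2 + ((8*E + E*g) + g) = 2 + (g + 8*E + E*g) = 2 + g + 8*E + E*g)
P = -51/55 (P = -54/(2 + 2 + 8*4 + 4*2) + 21/70 = -54/(2 + 2 + 32 + 8) + 21*(1/70) = -54/44 + 3/10 = -54*1/44 + 3/10 = -27/22 + 3/10 = -51/55 ≈ -0.92727)
(-420/n(10, 10))*P = -420/((-1/6/10))*(-51/55) = -420/((-1/6*1/10))*(-51/55) = -420/(-1/60)*(-51/55) = -420*(-60)*(-51/55) = 25200*(-51/55) = -257040/11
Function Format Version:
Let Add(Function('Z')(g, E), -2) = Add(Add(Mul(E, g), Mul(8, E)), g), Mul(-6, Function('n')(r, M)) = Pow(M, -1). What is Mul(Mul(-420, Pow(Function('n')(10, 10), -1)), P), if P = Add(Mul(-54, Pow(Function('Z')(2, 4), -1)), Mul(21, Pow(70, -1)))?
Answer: Rational(-257040, 11) ≈ -23367.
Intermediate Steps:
Function('n')(r, M) = Mul(Rational(-1, 6), Pow(M, -1))
Function('Z')(g, E) = Add(2, g, Mul(8, E), Mul(E, g)) (Function('Z')(g, E) = Add(2, Add(Add(Mul(E, g), Mul(8, E)), g)) = Add(2, Add(Add(Mul(8, E), Mul(E, g)), g)) = Add(2, Add(g, Mul(8, E), Mul(E, g))) = Add(2, g, Mul(8, E), Mul(E, g)))
P = Rational(-51, 55) (P = Add(Mul(-54, Pow(Add(2, 2, Mul(8, 4), Mul(4, 2)), -1)), Mul(21, Pow(70, -1))) = Add(Mul(-54, Pow(Add(2, 2, 32, 8), -1)), Mul(21, Rational(1, 70))) = Add(Mul(-54, Pow(44, -1)), Rational(3, 10)) = Add(Mul(-54, Rational(1, 44)), Rational(3, 10)) = Add(Rational(-27, 22), Rational(3, 10)) = Rational(-51, 55) ≈ -0.92727)
Mul(Mul(-420, Pow(Function('n')(10, 10), -1)), P) = Mul(Mul(-420, Pow(Mul(Rational(-1, 6), Pow(10, -1)), -1)), Rational(-51, 55)) = Mul(Mul(-420, Pow(Mul(Rational(-1, 6), Rational(1, 10)), -1)), Rational(-51, 55)) = Mul(Mul(-420, Pow(Rational(-1, 60), -1)), Rational(-51, 55)) = Mul(Mul(-420, -60), Rational(-51, 55)) = Mul(25200, Rational(-51, 55)) = Rational(-257040, 11)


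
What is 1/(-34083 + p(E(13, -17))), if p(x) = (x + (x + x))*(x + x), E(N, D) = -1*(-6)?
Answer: -1/33867 ≈ -2.9527e-5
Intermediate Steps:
E(N, D) = 6
p(x) = 6*x**2 (p(x) = (x + 2*x)*(2*x) = (3*x)*(2*x) = 6*x**2)
1/(-34083 + p(E(13, -17))) = 1/(-34083 + 6*6**2) = 1/(-34083 + 6*36) = 1/(-34083 + 216) = 1/(-33867) = -1/33867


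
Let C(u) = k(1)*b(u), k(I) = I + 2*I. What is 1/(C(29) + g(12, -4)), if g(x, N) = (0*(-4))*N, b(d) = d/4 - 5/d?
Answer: 116/2463 ≈ 0.047097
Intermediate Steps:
b(d) = -5/d + d/4 (b(d) = d*(¼) - 5/d = d/4 - 5/d = -5/d + d/4)
k(I) = 3*I
C(u) = -15/u + 3*u/4 (C(u) = (3*1)*(-5/u + u/4) = 3*(-5/u + u/4) = -15/u + 3*u/4)
g(x, N) = 0 (g(x, N) = 0*N = 0)
1/(C(29) + g(12, -4)) = 1/((-15/29 + (¾)*29) + 0) = 1/((-15*1/29 + 87/4) + 0) = 1/((-15/29 + 87/4) + 0) = 1/(2463/116 + 0) = 1/(2463/116) = 116/2463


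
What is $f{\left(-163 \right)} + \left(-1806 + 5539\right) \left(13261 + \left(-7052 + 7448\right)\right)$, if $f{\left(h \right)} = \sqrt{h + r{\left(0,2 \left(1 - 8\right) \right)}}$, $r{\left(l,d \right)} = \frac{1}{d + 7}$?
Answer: $50981581 + \frac{i \sqrt{7994}}{7} \approx 5.0982 \cdot 10^{7} + 12.773 i$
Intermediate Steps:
$r{\left(l,d \right)} = \frac{1}{7 + d}$
$f{\left(h \right)} = \sqrt{- \frac{1}{7} + h}$ ($f{\left(h \right)} = \sqrt{h + \frac{1}{7 + 2 \left(1 - 8\right)}} = \sqrt{h + \frac{1}{7 + 2 \left(-7\right)}} = \sqrt{h + \frac{1}{7 - 14}} = \sqrt{h + \frac{1}{-7}} = \sqrt{h - \frac{1}{7}} = \sqrt{- \frac{1}{7} + h}$)
$f{\left(-163 \right)} + \left(-1806 + 5539\right) \left(13261 + \left(-7052 + 7448\right)\right) = \frac{\sqrt{-7 + 49 \left(-163\right)}}{7} + \left(-1806 + 5539\right) \left(13261 + \left(-7052 + 7448\right)\right) = \frac{\sqrt{-7 - 7987}}{7} + 3733 \left(13261 + 396\right) = \frac{\sqrt{-7994}}{7} + 3733 \cdot 13657 = \frac{i \sqrt{7994}}{7} + 50981581 = 50981581 + \frac{i \sqrt{7994}}{7}$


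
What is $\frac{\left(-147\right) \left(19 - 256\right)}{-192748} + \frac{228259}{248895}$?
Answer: $\frac{35325212827}{47974013460} \approx 0.73634$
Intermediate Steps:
$\frac{\left(-147\right) \left(19 - 256\right)}{-192748} + \frac{228259}{248895} = \left(-147\right) \left(-237\right) \left(- \frac{1}{192748}\right) + 228259 \cdot \frac{1}{248895} = 34839 \left(- \frac{1}{192748}\right) + \frac{228259}{248895} = - \frac{34839}{192748} + \frac{228259}{248895} = \frac{35325212827}{47974013460}$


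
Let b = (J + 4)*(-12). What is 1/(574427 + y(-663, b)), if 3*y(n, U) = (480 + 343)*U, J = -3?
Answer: 1/571135 ≈ 1.7509e-6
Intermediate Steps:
b = -12 (b = (-3 + 4)*(-12) = 1*(-12) = -12)
y(n, U) = 823*U/3 (y(n, U) = ((480 + 343)*U)/3 = (823*U)/3 = 823*U/3)
1/(574427 + y(-663, b)) = 1/(574427 + (823/3)*(-12)) = 1/(574427 - 3292) = 1/571135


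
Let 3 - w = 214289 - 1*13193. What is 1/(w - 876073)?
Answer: -1/1077166 ≈ -9.2836e-7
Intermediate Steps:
w = -201093 (w = 3 - (214289 - 1*13193) = 3 - (214289 - 13193) = 3 - 1*201096 = 3 - 201096 = -201093)
1/(w - 876073) = 1/(-201093 - 876073) = 1/(-1077166) = -1/1077166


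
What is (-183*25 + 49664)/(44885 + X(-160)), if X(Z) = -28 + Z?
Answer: 45089/44697 ≈ 1.0088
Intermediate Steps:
(-183*25 + 49664)/(44885 + X(-160)) = (-183*25 + 49664)/(44885 + (-28 - 160)) = (-4575 + 49664)/(44885 - 188) = 45089/44697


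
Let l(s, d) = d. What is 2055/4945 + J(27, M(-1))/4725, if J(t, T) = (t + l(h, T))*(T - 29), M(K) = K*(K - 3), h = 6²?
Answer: 47020/186921 ≈ 0.25155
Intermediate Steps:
h = 36
M(K) = K*(-3 + K)
J(t, T) = (-29 + T)*(T + t) (J(t, T) = (t + T)*(T - 29) = (T + t)*(-29 + T) = (-29 + T)*(T + t))
2055/4945 + J(27, M(-1))/4725 = 2055/4945 + ((-(-3 - 1))² - (-29)*(-3 - 1) - 29*27 - (-3 - 1)*27)/4725 = 2055*(1/4945) + ((-1*(-4))² - (-29)*(-4) - 783 - 1*(-4)*27)*(1/4725) = 411/989 + (4² - 29*4 - 783 + 4*27)*(1/4725) = 411/989 + (16 - 116 - 783 + 108)*(1/4725) = 411/989 - 775*1/4725 = 411/989 - 31/189 = 47020/186921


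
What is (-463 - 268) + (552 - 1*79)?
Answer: -258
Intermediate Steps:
(-463 - 268) + (552 - 1*79) = -731 + (552 - 79) = -731 + 473 = -258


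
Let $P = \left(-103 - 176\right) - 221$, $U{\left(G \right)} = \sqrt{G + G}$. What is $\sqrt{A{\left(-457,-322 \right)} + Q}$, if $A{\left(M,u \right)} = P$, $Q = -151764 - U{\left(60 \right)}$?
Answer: $\sqrt{-152264 - 2 \sqrt{30}} \approx 390.22 i$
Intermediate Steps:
$U{\left(G \right)} = \sqrt{2} \sqrt{G}$ ($U{\left(G \right)} = \sqrt{2 G} = \sqrt{2} \sqrt{G}$)
$Q = -151764 - 2 \sqrt{30}$ ($Q = -151764 - \sqrt{2} \sqrt{60} = -151764 - \sqrt{2} \cdot 2 \sqrt{15} = -151764 - 2 \sqrt{30} \approx -1.5178 \cdot 10^{5}$)
$P = -500$ ($P = \left(-103 - 176\right) - 221 = -279 - 221 = -500$)
$A{\left(M,u \right)} = -500$
$\sqrt{A{\left(-457,-322 \right)} + Q} = \sqrt{-500 - \left(151764 + 2 \sqrt{30}\right)} = \sqrt{-152264 - 2 \sqrt{30}}$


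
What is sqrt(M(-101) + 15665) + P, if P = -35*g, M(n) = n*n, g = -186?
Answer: 6510 + 3*sqrt(2874) ≈ 6670.8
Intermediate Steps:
M(n) = n**2
P = 6510 (P = -35*(-186) = 6510)
sqrt(M(-101) + 15665) + P = sqrt((-101)**2 + 15665) + 6510 = sqrt(10201 + 15665) + 6510 = sqrt(25866) + 6510 = 3*sqrt(2874) + 6510 = 6510 + 3*sqrt(2874)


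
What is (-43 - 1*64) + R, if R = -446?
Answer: -553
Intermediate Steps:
(-43 - 1*64) + R = (-43 - 1*64) - 446 = (-43 - 64) - 446 = -107 - 446 = -553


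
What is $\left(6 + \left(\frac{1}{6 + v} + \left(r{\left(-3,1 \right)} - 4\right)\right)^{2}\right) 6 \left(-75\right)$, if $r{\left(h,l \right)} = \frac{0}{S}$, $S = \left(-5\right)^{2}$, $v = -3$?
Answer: $-8750$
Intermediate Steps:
$S = 25$
$r{\left(h,l \right)} = 0$ ($r{\left(h,l \right)} = \frac{0}{25} = 0 \cdot \frac{1}{25} = 0$)
$\left(6 + \left(\frac{1}{6 + v} + \left(r{\left(-3,1 \right)} - 4\right)\right)^{2}\right) 6 \left(-75\right) = \left(6 + \left(\frac{1}{6 - 3} + \left(0 - 4\right)\right)^{2}\right) 6 \left(-75\right) = \left(6 + \left(\frac{1}{3} + \left(0 - 4\right)\right)^{2}\right) 6 \left(-75\right) = \left(6 + \left(\frac{1}{3} - 4\right)^{2}\right) 6 \left(-75\right) = \left(6 + \left(- \frac{11}{3}\right)^{2}\right) 6 \left(-75\right) = \left(6 + \frac{121}{9}\right) 6 \left(-75\right) = \frac{175}{9} \cdot 6 \left(-75\right) = \frac{350}{3} \left(-75\right) = -8750$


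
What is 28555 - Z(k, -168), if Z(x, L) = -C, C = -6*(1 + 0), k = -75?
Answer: 28549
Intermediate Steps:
C = -6 (C = -6*1 = -6)
Z(x, L) = 6 (Z(x, L) = -1*(-6) = 6)
28555 - Z(k, -168) = 28555 - 1*6 = 28555 - 6 = 28549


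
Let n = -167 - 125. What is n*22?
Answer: -6424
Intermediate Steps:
n = -292
n*22 = -292*22 = -6424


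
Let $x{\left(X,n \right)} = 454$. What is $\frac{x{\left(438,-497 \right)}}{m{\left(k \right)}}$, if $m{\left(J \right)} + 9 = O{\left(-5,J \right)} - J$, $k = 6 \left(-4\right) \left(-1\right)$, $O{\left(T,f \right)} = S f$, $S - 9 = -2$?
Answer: $\frac{454}{135} \approx 3.363$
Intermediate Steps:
$S = 7$ ($S = 9 - 2 = 7$)
$O{\left(T,f \right)} = 7 f$
$k = 24$ ($k = \left(-24\right) \left(-1\right) = 24$)
$m{\left(J \right)} = -9 + 6 J$ ($m{\left(J \right)} = -9 + \left(7 J - J\right) = -9 + 6 J$)
$\frac{x{\left(438,-497 \right)}}{m{\left(k \right)}} = \frac{454}{-9 + 6 \cdot 24} = \frac{454}{-9 + 144} = \frac{454}{135}$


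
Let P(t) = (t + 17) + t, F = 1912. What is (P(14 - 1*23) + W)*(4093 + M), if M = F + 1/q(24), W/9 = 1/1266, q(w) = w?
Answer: -60386699/10128 ≈ -5962.4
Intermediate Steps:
P(t) = 17 + 2*t (P(t) = (17 + t) + t = 17 + 2*t)
W = 3/422 (W = 9/1266 = 9*(1/1266) = 3/422 ≈ 0.0071090)
M = 45889/24 (M = 1912 + 1/24 = 45889/24 ≈ 1912.0)
(P(14 - 1*23) + W)*(4093 + M) = ((17 + 2*(14 - 1*23)) + 3/422)*(4093 + 45889/24) = ((17 + 2*(14 - 23)) + 3/422)*(144121/24) = ((17 + 2*(-9)) + 3/422)*(144121/24) = ((17 - 18) + 3/422)*(144121/24) = (-1 + 3/422)*(144121/24) = -419/422*144121/24 = -60386699/10128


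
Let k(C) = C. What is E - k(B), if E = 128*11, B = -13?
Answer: 1421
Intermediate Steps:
E = 1408
E - k(B) = 1408 - 1*(-13) = 1408 + 13 = 1421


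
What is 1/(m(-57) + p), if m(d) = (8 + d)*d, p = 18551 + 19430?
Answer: 1/40774 ≈ 2.4525e-5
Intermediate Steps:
p = 37981
m(d) = d*(8 + d)
1/(m(-57) + p) = 1/(-57*(8 - 57) + 37981) = 1/(-57*(-49) + 37981) = 1/(2793 + 37981) = 1/40774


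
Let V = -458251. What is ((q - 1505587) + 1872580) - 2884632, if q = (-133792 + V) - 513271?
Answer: -3622953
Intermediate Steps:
q = -1105314 (q = (-133792 - 458251) - 513271 = -592043 - 513271 = -1105314)
((q - 1505587) + 1872580) - 2884632 = ((-1105314 - 1505587) + 1872580) - 2884632 = (-2610901 + 1872580) - 2884632 = -738321 - 2884632 = -3622953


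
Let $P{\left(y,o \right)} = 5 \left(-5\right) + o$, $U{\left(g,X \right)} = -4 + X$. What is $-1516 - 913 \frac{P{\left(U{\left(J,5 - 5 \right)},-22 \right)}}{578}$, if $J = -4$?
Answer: $- \frac{833337}{578} \approx -1441.8$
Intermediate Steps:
$P{\left(y,o \right)} = -25 + o$
$-1516 - 913 \frac{P{\left(U{\left(J,5 - 5 \right)},-22 \right)}}{578} = -1516 - 913 \frac{-25 - 22}{578} = -1516 - 913 \left(\left(-47\right) \frac{1}{578}\right) = -1516 - - \frac{42911}{578} = -1516 + \frac{42911}{578} = - \frac{833337}{578}$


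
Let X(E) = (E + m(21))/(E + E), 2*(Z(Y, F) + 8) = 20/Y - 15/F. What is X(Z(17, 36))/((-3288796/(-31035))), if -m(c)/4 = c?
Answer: 1160119335/20449733528 ≈ 0.056730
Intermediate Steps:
m(c) = -4*c
Z(Y, F) = -8 + 10/Y - 15/(2*F) (Z(Y, F) = -8 + (20/Y - 15/F)/2 = -8 + (-15/F + 20/Y)/2 = -8 + (10/Y - 15/(2*F)) = -8 + 10/Y - 15/(2*F))
X(E) = (-84 + E)/(2*E) (X(E) = (E - 4*21)/(E + E) = (E - 84)/((2*E)) = (-84 + E)*(1/(2*E)) = (-84 + E)/(2*E))
X(Z(17, 36))/((-3288796/(-31035))) = ((-84 + (-8 + 10/17 - 15/2/36))/(2*(-8 + 10/17 - 15/2/36)))/((-3288796/(-31035))) = ((-84 + (-8 + 10*(1/17) - 15/2*1/36))/(2*(-8 + 10*(1/17) - 15/2*1/36)))/((-3288796*(-1)/31035)) = ((-84 + (-8 + 10/17 - 5/24))/(2*(-8 + 10/17 - 5/24)))/((-146*(-22526/31035))) = ((-84 - 3109/408)/(2*(-3109/408)))/(3288796/31035) = ((½)*(-408/3109)*(-37381/408))*(31035/3288796) = (37381/6218)*(31035/3288796) = 1160119335/20449733528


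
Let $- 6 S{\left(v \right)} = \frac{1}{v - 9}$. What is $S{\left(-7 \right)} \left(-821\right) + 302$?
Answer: $\frac{28171}{96} \approx 293.45$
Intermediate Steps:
$S{\left(v \right)} = - \frac{1}{6 \left(-9 + v\right)}$ ($S{\left(v \right)} = - \frac{1}{6 \left(v - 9\right)} = - \frac{1}{6 \left(-9 + v\right)}$)
$S{\left(-7 \right)} \left(-821\right) + 302 = - \frac{1}{-54 + 6 \left(-7\right)} \left(-821\right) + 302 = - \frac{1}{-54 - 42} \left(-821\right) + 302 = - \frac{1}{-96} \left(-821\right) + 302 = \left(-1\right) \left(- \frac{1}{96}\right) \left(-821\right) + 302 = \frac{1}{96} \left(-821\right) + 302 = - \frac{821}{96} + 302 = \frac{28171}{96}$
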